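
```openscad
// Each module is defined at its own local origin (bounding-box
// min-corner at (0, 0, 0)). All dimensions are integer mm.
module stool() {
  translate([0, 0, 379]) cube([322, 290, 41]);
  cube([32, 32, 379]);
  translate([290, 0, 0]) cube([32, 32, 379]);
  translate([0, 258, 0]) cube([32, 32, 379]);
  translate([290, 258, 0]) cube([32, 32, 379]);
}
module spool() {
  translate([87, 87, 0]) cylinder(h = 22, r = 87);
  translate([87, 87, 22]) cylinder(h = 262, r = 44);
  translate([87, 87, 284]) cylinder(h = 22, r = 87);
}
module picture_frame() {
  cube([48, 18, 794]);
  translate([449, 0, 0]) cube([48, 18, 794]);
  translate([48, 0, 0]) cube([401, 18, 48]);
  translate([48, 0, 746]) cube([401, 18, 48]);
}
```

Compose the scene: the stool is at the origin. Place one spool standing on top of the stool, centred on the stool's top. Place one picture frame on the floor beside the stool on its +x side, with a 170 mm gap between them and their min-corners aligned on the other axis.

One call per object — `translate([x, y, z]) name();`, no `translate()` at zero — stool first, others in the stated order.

stool();
translate([74, 58, 420]) spool();
translate([492, 0, 0]) picture_frame();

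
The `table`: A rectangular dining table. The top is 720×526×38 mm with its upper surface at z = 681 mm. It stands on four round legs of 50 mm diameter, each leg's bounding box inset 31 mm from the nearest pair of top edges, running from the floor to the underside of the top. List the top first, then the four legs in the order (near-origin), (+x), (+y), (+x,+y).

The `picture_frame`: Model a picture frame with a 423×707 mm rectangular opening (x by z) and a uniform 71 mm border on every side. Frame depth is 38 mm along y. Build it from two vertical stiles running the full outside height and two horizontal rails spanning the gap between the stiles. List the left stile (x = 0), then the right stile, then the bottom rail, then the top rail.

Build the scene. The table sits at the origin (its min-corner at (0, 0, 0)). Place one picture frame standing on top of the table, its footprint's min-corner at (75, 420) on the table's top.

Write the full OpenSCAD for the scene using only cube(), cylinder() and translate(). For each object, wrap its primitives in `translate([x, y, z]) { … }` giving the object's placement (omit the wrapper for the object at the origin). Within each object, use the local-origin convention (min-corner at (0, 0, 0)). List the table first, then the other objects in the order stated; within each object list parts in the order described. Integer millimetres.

translate([0, 0, 643]) cube([720, 526, 38]);
translate([56, 56, 0]) cylinder(h = 643, r = 25);
translate([664, 56, 0]) cylinder(h = 643, r = 25);
translate([56, 470, 0]) cylinder(h = 643, r = 25);
translate([664, 470, 0]) cylinder(h = 643, r = 25);
translate([75, 420, 681]) {
  cube([71, 38, 849]);
  translate([494, 0, 0]) cube([71, 38, 849]);
  translate([71, 0, 0]) cube([423, 38, 71]);
  translate([71, 0, 778]) cube([423, 38, 71]);
}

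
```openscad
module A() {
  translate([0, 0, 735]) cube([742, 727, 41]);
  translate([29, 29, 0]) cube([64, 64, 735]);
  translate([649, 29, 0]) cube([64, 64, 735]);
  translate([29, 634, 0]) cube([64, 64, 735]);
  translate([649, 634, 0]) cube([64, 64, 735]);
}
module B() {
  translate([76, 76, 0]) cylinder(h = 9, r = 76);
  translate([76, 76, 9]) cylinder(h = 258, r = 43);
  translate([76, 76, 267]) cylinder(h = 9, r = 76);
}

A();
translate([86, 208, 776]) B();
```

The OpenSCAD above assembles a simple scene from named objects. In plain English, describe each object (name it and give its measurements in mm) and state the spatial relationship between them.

A is a rectangular dining table. The top is 742×727×41 mm with its upper surface at z = 776 mm. It stands on four 64×64 mm square legs, each inset 29 mm from the nearest pair of top edges, running from the floor to the underside of the top.

B is a spool: two coaxial disc flanges of radius 76 mm and thickness 9 mm, joined by a core cylinder of radius 43 mm and height 258 mm. The lower flange rests on z = 0 and the three cylinders share a vertical axis.

The spool is on top of the table.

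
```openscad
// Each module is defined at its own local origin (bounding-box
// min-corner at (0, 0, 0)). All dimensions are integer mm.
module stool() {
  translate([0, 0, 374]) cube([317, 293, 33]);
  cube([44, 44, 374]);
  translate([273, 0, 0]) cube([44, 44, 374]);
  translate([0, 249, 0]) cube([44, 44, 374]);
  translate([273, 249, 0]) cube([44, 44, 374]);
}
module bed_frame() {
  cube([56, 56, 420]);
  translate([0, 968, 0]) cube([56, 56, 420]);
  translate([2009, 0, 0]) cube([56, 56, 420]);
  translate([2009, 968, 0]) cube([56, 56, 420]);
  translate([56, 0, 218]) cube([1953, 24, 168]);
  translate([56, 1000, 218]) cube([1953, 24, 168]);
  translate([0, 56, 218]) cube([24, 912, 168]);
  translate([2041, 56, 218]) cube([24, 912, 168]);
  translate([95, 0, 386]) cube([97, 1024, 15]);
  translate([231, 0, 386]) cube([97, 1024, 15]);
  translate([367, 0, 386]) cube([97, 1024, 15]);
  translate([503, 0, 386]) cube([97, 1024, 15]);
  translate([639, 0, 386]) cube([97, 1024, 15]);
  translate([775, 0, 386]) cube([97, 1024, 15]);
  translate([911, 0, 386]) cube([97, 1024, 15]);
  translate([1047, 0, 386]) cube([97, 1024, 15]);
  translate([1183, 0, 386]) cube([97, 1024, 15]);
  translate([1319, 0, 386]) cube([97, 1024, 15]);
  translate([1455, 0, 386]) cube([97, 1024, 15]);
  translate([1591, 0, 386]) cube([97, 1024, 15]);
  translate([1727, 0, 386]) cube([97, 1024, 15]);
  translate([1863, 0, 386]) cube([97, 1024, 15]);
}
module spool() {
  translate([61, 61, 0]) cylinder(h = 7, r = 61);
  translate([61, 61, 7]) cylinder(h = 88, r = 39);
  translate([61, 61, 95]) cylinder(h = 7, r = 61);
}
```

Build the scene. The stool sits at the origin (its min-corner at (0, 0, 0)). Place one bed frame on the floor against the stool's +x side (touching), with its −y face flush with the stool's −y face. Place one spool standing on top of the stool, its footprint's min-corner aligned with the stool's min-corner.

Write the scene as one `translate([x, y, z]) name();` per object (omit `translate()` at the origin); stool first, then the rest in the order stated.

stool();
translate([317, 0, 0]) bed_frame();
translate([0, 0, 407]) spool();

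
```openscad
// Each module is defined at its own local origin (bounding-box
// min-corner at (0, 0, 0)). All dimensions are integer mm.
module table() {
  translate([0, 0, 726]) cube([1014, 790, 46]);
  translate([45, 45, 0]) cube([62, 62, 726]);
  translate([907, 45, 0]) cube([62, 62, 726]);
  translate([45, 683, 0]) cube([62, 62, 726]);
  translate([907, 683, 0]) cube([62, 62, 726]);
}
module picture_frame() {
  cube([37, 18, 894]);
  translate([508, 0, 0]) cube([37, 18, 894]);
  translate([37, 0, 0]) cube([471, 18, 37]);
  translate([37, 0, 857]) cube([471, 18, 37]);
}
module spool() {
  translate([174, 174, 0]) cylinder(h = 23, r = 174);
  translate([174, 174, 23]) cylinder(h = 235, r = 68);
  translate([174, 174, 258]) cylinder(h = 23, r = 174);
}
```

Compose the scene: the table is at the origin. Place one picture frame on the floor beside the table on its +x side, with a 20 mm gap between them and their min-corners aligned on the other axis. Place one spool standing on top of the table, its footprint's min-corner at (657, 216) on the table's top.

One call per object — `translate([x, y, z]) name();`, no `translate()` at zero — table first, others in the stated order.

table();
translate([1034, 0, 0]) picture_frame();
translate([657, 216, 772]) spool();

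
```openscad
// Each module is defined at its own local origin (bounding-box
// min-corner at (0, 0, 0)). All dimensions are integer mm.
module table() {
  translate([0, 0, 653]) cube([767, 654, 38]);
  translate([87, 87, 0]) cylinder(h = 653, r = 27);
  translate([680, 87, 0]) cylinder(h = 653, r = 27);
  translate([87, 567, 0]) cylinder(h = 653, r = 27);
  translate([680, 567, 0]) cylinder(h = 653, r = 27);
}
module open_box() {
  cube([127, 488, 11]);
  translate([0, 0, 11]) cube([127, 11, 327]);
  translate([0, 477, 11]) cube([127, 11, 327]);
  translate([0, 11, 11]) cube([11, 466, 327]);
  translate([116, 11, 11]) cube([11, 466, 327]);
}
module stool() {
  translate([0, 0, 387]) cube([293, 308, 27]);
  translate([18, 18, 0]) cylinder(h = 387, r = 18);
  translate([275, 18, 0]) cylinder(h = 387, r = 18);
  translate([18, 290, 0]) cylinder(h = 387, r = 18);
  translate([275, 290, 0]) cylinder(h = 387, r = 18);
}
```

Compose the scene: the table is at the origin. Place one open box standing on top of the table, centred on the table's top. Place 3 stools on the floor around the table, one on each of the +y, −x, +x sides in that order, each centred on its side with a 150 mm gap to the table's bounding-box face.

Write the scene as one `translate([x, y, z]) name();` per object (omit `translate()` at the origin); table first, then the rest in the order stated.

table();
translate([320, 83, 691]) open_box();
translate([237, 804, 0]) stool();
translate([-443, 173, 0]) stool();
translate([917, 173, 0]) stool();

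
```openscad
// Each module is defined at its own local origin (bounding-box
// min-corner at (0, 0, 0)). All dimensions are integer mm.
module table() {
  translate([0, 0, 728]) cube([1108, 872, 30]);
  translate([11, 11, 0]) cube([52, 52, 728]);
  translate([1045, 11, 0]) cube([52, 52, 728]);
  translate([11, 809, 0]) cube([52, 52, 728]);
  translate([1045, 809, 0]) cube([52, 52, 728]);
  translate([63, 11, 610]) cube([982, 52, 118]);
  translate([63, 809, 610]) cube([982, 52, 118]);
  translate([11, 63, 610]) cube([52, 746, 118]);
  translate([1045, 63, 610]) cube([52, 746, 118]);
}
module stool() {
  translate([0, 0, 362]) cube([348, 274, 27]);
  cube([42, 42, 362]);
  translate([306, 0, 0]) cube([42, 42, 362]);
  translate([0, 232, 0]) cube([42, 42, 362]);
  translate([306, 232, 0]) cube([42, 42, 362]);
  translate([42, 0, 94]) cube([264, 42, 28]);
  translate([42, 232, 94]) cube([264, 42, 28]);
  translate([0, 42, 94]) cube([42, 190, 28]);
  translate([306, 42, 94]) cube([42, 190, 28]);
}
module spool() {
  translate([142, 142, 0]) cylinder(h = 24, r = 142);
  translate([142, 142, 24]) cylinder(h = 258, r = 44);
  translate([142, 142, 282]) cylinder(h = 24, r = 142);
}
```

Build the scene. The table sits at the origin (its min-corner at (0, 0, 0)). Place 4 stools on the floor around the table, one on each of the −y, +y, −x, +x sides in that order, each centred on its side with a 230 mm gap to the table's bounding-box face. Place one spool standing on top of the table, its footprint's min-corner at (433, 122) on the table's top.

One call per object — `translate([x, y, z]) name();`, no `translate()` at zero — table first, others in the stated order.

table();
translate([380, -504, 0]) stool();
translate([380, 1102, 0]) stool();
translate([-578, 299, 0]) stool();
translate([1338, 299, 0]) stool();
translate([433, 122, 758]) spool();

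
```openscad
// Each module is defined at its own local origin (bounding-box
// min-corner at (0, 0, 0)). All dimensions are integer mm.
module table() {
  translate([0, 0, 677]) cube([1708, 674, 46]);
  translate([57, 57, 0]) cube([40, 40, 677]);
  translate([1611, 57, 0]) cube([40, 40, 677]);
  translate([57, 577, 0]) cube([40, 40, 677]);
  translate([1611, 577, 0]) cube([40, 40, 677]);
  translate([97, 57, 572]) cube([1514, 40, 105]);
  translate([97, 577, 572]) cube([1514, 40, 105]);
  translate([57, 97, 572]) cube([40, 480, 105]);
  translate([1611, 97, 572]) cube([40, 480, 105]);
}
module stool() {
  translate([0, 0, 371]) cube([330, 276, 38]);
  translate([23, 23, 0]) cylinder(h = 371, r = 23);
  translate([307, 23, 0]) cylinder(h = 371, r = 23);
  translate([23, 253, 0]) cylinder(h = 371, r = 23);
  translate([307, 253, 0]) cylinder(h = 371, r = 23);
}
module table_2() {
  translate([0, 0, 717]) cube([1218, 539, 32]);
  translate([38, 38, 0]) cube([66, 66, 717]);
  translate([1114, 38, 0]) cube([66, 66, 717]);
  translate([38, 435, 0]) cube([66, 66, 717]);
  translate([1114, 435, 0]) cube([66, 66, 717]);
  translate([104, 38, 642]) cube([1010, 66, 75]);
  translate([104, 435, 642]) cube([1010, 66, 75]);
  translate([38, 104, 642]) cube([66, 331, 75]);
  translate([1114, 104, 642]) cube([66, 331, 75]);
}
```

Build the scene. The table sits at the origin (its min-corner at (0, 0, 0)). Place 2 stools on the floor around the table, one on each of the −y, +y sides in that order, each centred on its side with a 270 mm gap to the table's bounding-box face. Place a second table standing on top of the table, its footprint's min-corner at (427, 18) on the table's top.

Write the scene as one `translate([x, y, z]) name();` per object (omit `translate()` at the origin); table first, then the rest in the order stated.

table();
translate([689, -546, 0]) stool();
translate([689, 944, 0]) stool();
translate([427, 18, 723]) table_2();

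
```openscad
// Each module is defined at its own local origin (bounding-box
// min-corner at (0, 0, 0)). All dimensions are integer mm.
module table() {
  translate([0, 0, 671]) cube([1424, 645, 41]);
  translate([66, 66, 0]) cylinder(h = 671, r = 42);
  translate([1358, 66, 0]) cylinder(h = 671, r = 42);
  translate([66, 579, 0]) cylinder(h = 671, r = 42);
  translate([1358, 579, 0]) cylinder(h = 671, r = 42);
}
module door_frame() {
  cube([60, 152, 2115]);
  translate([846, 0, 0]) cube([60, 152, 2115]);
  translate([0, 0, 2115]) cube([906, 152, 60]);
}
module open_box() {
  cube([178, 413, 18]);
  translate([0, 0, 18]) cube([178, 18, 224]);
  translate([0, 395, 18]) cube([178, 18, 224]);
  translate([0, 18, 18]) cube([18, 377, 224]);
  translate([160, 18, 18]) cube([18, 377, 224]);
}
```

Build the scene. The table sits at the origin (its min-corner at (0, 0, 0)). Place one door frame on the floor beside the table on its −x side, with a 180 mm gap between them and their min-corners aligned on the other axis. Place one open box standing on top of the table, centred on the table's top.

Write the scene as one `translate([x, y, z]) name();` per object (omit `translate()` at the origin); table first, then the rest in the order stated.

table();
translate([-1086, 0, 0]) door_frame();
translate([623, 116, 712]) open_box();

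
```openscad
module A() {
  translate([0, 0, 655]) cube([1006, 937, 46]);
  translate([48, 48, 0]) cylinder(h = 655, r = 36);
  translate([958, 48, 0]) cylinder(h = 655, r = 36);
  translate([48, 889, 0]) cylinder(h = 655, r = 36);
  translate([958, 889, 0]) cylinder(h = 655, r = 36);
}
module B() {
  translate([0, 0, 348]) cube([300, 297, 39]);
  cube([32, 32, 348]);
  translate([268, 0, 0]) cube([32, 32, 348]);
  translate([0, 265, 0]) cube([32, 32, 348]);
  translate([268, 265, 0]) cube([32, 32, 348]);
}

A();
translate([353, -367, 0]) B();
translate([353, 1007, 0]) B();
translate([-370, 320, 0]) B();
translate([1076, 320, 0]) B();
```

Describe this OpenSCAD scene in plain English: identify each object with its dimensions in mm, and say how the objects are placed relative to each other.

A is a table: top 1006 mm (x) × 937 mm (y), 46 mm thick, upper face at z = 701 mm, on four round legs of 72 mm diameter, each leg's bounding box inset 12 mm from the nearest pair of top edges, running from z = 0 to the bottom of the top.

B is a four-legged stool. The seat is 300×297 mm, 39 mm thick, top at z = 387 mm. It stands on four square legs, each 32×32 mm in cross-section, from z = 0 to the seat underside, each flush with a corner of the seat.

Four stools sit around the table at the −y, +y, −x, +x sides.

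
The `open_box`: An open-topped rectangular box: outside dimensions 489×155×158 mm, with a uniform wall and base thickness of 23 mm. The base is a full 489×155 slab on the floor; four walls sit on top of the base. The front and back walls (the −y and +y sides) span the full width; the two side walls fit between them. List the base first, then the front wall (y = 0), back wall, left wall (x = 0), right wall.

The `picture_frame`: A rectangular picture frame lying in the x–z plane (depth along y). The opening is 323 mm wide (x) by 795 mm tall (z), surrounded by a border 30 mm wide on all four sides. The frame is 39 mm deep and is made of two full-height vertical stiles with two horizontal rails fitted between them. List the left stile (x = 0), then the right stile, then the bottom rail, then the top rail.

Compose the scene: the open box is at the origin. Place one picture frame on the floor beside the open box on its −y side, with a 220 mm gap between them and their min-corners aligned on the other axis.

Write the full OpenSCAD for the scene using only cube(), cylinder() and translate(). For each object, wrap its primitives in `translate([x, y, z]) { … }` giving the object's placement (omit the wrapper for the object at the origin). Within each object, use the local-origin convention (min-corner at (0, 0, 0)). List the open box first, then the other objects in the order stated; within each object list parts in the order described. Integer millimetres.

cube([489, 155, 23]);
translate([0, 0, 23]) cube([489, 23, 135]);
translate([0, 132, 23]) cube([489, 23, 135]);
translate([0, 23, 23]) cube([23, 109, 135]);
translate([466, 23, 23]) cube([23, 109, 135]);
translate([0, -259, 0]) {
  cube([30, 39, 855]);
  translate([353, 0, 0]) cube([30, 39, 855]);
  translate([30, 0, 0]) cube([323, 39, 30]);
  translate([30, 0, 825]) cube([323, 39, 30]);
}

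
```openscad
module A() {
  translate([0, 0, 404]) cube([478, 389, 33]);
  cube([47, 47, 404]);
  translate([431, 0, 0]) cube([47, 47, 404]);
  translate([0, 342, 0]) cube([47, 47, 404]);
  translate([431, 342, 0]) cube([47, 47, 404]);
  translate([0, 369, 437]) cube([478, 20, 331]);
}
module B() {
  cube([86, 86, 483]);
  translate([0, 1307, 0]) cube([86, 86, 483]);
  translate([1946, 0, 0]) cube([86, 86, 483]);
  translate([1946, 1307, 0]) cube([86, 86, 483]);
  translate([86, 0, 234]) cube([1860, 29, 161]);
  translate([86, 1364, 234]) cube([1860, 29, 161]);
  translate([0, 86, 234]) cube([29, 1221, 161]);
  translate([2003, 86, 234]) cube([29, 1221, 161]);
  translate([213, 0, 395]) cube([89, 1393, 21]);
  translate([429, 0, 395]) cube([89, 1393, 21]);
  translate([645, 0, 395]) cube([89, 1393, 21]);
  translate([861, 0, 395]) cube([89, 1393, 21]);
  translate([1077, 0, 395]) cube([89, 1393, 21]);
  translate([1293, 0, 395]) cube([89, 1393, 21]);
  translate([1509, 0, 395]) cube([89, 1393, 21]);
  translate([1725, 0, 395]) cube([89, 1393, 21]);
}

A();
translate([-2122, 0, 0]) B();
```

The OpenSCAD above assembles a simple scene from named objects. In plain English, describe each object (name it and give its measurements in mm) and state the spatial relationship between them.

A is a chair: 478×389 mm seat, 33 mm thick, top at z = 437 mm, on four 47 mm square corner legs flush with the seat edges. A 20 mm thick backrest slab spans the full seat width, extending 331 mm above the seat top, its back face flush with the seat's +y edge.

B is a bed frame 2032 mm long (x) by 1393 mm wide (y). Four 86×86 mm corner posts, 483 mm tall, at the corners of the footprint. Four rails of 29 mm thickness and 161 mm height run between adjacent posts with their undersides at z = 234 mm, their outer faces flush with the outside of the frame (the two x-running rails run between the posts' inner faces; the two y-running rails run between the posts' inner faces). 8 slats, each 89 mm wide (x) and 21 mm thick, lie across the top of the two x-running rails, running the full 1393 mm width of the frame in y; the slats are evenly spaced along x between the inner faces of the end posts with equal gaps (rounded down to the nearest mm) at the −x end and between each pair — any rounding remainder accumulates at the +x end.

The bed frame is on the floor beside the chair on its −x side.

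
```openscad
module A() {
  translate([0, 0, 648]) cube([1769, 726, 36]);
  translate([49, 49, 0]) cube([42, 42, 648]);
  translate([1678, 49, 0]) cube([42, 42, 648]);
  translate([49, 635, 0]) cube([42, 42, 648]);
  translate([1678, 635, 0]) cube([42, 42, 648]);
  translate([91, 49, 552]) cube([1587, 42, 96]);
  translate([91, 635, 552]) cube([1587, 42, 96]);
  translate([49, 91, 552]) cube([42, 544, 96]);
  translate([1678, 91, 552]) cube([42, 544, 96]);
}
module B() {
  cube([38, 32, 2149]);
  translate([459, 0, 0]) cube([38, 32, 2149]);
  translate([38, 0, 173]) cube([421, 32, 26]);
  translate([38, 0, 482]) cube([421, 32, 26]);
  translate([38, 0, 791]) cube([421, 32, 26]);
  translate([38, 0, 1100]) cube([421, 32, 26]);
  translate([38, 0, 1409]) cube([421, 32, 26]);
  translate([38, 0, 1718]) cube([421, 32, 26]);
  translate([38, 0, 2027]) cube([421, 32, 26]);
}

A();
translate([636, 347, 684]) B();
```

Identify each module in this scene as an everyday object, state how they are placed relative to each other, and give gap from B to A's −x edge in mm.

A is a table. B is a ladder. The ladder is on top of the table, centred. The gap from the ladder to the table's −x edge is 636 mm.

The ladder's min-x is at 636; the table's min-x is 0; gap = 636 mm.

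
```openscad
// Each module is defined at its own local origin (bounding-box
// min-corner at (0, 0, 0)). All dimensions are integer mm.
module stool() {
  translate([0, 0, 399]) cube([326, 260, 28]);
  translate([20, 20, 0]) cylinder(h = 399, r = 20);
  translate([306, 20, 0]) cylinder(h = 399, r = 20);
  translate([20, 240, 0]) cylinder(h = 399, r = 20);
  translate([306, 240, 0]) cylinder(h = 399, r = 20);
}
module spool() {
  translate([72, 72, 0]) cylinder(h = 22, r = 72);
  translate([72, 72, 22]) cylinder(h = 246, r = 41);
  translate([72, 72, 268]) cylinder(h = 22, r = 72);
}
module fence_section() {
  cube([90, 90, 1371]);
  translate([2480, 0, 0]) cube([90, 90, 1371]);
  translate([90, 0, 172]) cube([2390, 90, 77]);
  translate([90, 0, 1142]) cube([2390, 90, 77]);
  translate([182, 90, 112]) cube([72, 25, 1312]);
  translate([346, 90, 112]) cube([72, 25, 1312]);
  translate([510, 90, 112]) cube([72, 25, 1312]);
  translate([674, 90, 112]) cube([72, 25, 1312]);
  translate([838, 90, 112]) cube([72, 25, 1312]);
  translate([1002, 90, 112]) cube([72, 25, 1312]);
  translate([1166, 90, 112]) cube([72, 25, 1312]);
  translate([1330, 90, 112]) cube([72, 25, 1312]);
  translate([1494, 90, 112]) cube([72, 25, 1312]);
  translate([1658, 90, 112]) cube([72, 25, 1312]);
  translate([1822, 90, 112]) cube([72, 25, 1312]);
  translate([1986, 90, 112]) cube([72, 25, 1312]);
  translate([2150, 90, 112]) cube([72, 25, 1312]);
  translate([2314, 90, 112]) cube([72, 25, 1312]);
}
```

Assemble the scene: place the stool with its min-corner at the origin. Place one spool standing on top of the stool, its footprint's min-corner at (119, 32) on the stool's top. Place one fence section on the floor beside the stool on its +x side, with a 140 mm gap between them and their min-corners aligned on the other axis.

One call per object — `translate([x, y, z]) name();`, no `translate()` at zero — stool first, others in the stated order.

stool();
translate([119, 32, 427]) spool();
translate([466, 0, 0]) fence_section();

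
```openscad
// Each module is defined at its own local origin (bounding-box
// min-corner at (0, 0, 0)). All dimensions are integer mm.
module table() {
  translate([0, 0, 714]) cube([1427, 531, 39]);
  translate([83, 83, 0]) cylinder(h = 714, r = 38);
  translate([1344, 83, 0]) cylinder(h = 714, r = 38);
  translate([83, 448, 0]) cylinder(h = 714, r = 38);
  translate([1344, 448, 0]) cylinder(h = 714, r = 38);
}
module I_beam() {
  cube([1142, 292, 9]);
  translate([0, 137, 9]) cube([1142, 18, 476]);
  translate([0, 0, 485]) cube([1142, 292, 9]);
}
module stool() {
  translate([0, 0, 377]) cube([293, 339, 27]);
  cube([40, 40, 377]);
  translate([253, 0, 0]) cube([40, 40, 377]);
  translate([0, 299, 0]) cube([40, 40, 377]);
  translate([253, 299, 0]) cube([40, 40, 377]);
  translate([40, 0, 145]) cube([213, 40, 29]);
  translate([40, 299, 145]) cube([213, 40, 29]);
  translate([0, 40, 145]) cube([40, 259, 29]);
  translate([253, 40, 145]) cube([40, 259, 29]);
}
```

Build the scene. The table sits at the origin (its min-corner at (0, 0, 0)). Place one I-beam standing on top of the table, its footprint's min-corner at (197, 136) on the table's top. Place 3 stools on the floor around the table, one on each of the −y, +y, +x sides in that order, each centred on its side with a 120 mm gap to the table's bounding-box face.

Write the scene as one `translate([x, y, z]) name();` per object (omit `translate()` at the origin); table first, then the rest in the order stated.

table();
translate([197, 136, 753]) I_beam();
translate([567, -459, 0]) stool();
translate([567, 651, 0]) stool();
translate([1547, 96, 0]) stool();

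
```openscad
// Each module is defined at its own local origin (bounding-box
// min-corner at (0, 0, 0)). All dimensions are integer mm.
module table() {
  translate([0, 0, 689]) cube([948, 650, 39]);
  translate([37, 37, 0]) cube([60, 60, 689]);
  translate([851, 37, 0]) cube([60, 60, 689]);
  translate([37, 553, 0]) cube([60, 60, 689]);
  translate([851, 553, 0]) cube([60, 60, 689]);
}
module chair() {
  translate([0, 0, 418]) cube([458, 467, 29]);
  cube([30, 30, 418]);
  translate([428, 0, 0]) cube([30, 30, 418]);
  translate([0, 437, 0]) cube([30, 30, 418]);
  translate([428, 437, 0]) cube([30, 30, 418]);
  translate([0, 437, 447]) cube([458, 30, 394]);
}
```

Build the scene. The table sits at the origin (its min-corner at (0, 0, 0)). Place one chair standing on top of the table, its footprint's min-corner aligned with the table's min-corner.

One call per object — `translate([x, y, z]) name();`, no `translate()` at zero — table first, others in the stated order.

table();
translate([0, 0, 728]) chair();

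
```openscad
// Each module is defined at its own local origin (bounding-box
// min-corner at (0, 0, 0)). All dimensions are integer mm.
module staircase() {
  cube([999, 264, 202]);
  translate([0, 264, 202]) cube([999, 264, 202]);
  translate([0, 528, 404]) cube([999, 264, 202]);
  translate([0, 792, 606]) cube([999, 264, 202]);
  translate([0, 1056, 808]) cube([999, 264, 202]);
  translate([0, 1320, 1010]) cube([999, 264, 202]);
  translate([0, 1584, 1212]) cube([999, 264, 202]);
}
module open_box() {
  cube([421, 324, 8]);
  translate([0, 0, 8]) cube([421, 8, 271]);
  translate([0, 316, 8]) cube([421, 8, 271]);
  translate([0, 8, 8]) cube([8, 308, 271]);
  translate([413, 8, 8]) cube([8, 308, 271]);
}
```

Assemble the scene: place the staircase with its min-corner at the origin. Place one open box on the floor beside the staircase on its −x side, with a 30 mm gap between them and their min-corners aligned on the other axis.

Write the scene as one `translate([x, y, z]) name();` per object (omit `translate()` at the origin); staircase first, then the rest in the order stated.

staircase();
translate([-451, 0, 0]) open_box();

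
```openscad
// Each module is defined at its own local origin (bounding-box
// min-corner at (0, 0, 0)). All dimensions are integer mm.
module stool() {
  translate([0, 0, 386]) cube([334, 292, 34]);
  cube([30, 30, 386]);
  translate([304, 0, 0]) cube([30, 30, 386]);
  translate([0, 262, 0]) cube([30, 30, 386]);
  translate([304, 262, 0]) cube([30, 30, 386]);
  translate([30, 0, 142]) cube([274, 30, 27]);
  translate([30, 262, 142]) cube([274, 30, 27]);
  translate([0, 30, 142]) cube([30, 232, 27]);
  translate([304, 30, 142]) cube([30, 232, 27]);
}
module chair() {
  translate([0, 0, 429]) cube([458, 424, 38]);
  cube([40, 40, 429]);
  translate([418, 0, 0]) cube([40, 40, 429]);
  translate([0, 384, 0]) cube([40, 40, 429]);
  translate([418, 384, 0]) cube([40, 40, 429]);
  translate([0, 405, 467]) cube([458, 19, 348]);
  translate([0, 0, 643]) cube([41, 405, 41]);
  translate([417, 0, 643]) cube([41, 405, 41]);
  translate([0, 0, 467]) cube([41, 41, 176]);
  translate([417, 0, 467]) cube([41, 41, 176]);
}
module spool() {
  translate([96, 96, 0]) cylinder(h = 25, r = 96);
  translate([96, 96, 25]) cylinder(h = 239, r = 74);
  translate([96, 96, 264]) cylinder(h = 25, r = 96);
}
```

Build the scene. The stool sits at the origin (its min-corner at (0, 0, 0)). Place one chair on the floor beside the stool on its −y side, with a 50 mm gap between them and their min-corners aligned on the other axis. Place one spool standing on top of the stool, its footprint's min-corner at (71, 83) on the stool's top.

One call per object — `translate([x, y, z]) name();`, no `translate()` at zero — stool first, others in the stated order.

stool();
translate([0, -474, 0]) chair();
translate([71, 83, 420]) spool();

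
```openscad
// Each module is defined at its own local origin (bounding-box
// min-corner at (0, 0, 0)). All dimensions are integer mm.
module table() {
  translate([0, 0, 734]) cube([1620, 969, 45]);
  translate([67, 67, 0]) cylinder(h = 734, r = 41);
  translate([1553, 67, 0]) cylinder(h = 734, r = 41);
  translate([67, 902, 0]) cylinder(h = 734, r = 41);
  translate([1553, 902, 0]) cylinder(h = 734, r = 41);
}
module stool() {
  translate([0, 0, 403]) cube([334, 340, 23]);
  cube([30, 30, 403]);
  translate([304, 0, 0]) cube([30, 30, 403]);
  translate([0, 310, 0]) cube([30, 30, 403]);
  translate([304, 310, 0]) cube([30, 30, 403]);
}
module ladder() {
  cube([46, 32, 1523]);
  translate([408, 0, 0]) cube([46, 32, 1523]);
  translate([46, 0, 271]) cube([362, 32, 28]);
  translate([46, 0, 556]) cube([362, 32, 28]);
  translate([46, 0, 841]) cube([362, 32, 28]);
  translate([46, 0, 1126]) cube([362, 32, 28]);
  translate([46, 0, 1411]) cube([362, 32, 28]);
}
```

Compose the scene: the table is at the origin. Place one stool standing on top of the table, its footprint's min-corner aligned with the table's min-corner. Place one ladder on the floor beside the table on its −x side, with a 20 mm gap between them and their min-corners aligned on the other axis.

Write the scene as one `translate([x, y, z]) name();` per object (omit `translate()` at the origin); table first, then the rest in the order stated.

table();
translate([0, 0, 779]) stool();
translate([-474, 0, 0]) ladder();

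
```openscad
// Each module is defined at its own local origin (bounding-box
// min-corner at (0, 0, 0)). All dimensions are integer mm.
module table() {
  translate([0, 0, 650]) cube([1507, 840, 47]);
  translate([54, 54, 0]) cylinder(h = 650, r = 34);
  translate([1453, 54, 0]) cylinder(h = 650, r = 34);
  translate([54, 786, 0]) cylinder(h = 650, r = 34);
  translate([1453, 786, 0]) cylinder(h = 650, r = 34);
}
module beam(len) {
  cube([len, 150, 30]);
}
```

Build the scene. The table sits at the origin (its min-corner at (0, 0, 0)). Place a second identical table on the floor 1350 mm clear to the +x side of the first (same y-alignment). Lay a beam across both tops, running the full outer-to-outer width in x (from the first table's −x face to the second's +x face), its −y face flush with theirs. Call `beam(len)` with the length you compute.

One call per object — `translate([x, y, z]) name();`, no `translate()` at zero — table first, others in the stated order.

table();
translate([2857, 0, 0]) table();
translate([0, 0, 697]) beam(4364);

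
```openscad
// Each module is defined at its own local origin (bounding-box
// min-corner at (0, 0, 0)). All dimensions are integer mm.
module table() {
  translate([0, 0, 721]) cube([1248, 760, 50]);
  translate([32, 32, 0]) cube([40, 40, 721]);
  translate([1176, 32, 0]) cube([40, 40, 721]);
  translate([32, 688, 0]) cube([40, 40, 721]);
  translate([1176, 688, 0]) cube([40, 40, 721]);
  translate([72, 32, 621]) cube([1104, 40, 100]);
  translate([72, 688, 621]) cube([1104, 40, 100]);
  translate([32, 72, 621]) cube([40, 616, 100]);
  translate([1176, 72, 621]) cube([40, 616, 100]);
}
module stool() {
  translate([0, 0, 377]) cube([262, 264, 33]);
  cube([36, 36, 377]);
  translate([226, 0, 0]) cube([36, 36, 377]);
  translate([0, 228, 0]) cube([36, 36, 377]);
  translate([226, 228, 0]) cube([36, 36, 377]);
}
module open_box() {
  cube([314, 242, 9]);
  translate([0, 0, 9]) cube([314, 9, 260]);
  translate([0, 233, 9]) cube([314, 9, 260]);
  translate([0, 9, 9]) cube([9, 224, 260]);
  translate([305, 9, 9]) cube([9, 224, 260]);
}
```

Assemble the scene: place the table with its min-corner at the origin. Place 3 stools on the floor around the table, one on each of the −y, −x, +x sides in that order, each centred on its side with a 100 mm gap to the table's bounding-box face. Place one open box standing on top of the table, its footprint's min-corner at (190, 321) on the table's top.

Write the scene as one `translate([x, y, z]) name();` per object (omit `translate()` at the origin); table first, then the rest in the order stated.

table();
translate([493, -364, 0]) stool();
translate([-362, 248, 0]) stool();
translate([1348, 248, 0]) stool();
translate([190, 321, 771]) open_box();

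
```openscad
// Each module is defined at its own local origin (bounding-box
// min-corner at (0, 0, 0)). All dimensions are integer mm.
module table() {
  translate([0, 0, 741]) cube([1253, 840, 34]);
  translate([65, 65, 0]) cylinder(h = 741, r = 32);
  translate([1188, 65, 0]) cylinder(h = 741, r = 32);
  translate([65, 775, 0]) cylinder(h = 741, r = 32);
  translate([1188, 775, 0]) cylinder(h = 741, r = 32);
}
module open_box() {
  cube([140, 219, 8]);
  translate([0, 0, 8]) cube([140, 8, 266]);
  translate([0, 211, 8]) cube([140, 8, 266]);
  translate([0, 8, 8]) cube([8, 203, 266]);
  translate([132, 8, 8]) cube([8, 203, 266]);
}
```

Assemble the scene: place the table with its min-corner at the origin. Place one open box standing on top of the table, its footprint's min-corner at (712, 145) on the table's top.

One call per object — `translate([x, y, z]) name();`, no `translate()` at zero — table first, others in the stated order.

table();
translate([712, 145, 775]) open_box();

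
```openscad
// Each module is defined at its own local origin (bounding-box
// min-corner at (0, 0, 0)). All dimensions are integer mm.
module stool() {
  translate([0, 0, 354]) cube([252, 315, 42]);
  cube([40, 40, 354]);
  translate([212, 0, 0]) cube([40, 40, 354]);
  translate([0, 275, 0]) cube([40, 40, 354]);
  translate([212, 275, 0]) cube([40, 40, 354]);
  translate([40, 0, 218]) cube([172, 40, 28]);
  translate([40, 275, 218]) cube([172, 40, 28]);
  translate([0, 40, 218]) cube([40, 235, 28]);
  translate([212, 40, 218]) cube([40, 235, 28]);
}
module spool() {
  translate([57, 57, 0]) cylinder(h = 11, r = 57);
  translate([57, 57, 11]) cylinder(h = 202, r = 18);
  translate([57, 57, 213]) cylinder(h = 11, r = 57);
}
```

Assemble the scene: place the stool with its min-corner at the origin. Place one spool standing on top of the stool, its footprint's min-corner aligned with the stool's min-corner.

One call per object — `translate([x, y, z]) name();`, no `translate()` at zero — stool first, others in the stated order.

stool();
translate([0, 0, 396]) spool();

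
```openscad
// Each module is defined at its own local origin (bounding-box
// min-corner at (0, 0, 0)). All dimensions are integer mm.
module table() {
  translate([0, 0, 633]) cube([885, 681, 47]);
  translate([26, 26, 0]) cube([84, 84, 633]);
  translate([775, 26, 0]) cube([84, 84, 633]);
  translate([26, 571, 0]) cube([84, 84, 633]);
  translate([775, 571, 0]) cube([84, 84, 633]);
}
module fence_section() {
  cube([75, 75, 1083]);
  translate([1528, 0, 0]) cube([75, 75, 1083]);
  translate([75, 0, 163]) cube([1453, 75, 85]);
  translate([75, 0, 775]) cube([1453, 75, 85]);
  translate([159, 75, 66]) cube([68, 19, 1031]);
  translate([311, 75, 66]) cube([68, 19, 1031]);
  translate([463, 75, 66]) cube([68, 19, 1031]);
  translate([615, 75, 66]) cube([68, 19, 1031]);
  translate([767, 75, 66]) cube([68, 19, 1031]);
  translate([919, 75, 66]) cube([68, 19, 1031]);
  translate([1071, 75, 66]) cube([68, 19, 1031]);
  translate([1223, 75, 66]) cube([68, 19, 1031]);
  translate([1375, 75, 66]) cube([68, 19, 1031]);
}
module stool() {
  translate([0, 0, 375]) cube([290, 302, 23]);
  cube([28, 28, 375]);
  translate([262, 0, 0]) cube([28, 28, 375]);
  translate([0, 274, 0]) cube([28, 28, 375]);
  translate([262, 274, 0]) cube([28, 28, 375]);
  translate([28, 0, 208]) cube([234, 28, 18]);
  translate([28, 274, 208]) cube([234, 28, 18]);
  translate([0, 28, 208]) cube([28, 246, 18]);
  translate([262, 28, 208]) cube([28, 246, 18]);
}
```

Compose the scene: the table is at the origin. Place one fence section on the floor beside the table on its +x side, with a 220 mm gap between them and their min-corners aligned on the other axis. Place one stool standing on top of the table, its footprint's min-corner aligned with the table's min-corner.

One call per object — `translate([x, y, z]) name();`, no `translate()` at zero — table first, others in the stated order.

table();
translate([1105, 0, 0]) fence_section();
translate([0, 0, 680]) stool();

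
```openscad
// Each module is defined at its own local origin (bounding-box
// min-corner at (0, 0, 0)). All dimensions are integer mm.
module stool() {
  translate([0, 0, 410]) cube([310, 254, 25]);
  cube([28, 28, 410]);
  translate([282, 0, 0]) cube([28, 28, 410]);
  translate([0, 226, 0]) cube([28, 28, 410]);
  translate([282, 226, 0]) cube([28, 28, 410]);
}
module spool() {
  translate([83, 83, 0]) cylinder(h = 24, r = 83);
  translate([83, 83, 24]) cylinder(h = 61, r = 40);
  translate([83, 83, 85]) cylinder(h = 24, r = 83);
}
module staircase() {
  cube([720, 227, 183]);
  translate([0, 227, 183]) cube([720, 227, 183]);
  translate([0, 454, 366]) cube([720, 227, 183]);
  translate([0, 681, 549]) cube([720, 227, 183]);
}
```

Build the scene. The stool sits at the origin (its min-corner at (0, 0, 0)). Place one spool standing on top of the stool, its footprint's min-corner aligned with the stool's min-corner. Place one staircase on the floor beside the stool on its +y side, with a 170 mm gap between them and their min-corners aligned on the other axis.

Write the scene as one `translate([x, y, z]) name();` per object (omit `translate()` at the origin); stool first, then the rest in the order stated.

stool();
translate([0, 0, 435]) spool();
translate([0, 424, 0]) staircase();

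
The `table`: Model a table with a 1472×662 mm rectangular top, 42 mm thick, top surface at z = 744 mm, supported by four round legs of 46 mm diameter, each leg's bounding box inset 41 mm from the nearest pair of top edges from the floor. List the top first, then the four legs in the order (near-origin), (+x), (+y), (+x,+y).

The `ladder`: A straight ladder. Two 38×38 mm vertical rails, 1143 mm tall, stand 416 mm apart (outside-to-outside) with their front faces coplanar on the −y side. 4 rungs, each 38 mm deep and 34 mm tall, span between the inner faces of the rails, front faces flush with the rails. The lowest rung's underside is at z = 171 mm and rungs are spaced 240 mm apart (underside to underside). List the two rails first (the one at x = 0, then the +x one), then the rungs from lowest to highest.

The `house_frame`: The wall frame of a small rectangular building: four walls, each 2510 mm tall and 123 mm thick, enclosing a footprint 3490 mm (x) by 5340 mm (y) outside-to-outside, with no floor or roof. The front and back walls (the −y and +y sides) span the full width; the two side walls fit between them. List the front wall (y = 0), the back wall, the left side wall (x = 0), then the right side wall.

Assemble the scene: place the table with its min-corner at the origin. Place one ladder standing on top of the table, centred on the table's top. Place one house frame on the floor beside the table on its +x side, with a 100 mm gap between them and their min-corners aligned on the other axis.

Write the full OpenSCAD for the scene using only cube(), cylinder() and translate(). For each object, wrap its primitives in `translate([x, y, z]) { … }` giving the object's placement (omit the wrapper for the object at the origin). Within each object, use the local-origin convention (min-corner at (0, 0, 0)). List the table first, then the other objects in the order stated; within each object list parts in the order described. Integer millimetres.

translate([0, 0, 702]) cube([1472, 662, 42]);
translate([64, 64, 0]) cylinder(h = 702, r = 23);
translate([1408, 64, 0]) cylinder(h = 702, r = 23);
translate([64, 598, 0]) cylinder(h = 702, r = 23);
translate([1408, 598, 0]) cylinder(h = 702, r = 23);
translate([528, 312, 744]) {
  cube([38, 38, 1143]);
  translate([378, 0, 0]) cube([38, 38, 1143]);
  translate([38, 0, 171]) cube([340, 38, 34]);
  translate([38, 0, 411]) cube([340, 38, 34]);
  translate([38, 0, 651]) cube([340, 38, 34]);
  translate([38, 0, 891]) cube([340, 38, 34]);
}
translate([1572, 0, 0]) {
  cube([3490, 123, 2510]);
  translate([0, 5217, 0]) cube([3490, 123, 2510]);
  translate([0, 123, 0]) cube([123, 5094, 2510]);
  translate([3367, 123, 0]) cube([123, 5094, 2510]);
}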